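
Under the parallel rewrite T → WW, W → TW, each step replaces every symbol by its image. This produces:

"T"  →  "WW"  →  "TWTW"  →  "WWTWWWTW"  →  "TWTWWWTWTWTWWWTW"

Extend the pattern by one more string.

Applying the rule to each of the 16 symbols of TWTWWWTWTWTWWWTW gives the pieces WW TW WW TW TW TW WW TW WW TW WW TW TW TW WW TW, which concatenate to the answer.

WWTWWWTWTWTWWWTWWWTWWWTWTWTWWWTW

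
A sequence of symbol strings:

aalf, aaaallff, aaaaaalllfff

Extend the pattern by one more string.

Term n consists of 2n a's, followed by n l's, followed by n f's (n = 1, 2, …).
For the next term, n = 4, so the run lengths are 8, 4, 4.

aaaaaaaallllffff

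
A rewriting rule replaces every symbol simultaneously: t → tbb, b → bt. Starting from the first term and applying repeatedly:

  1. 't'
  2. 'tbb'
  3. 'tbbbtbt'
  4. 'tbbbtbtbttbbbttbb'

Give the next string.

tbbbtbtbttbbbttbbbttbbtbbbtbtbttbbtbbbtbt

Replace each of the 17 characters of tbbbtbtbttbbbttbb in place — tbb bt bt bt tbb bt tbb bt tbb tbb bt bt bt tbb tbb bt bt — and concatenate.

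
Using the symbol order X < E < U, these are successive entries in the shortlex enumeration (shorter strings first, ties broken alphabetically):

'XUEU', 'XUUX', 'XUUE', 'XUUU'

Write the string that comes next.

Treat XUUU as a base-3 numeral over the given alphabet and add one, carrying through any trailing U's.

EXXX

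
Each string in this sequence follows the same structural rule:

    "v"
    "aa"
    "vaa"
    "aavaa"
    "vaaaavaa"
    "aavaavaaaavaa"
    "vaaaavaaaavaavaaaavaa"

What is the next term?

Each term (from the third on) is the two preceding terms concatenated in order: term 3 = v·aa = vaa.
So term 8 is aavaavaaaavaa·vaaaavaaaavaavaaaavaa.

aavaavaaaavaavaaaavaaaavaavaaaavaa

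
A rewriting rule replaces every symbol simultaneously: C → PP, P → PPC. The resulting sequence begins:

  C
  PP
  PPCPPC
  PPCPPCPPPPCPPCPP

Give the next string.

Applying the rule to each of the 16 symbols of PPCPPCPPPPCPPCPP gives the pieces PPC PPC PP PPC PPC PP PPC PPC PPC PPC PP PPC PPC PP PPC PPC, which concatenate to the answer.

PPCPPCPPPPCPPCPPPPCPPCPPCPPCPPPPCPPCPPPPCPPC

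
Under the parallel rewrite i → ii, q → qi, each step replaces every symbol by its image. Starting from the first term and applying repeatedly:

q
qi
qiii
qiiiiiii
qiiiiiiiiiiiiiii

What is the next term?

Rewriting the 16 symbols of qiiiiiiiiiiiiiii one by one yields qi ii ii ii ii ii ii ii ii ii ii ii ii ii ii ii; concatenated:

qiiiiiiiiiiiiiiiiiiiiiiiiiiiiiii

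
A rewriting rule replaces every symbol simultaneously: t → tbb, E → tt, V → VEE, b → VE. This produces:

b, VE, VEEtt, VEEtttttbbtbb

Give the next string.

Applying the rule to each of the 13 symbols of VEEtttttbbtbb gives the pieces VEE tt tt tbb tbb tbb tbb tbb VE VE tbb VE VE, which concatenate to the answer.

VEEtttttbbtbbtbbtbbtbbVEVEtbbVEVE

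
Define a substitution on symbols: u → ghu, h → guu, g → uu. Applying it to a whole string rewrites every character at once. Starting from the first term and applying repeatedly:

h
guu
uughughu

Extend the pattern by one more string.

Rewriting each symbol of uughughu: u→ghu, u→ghu, g→uu, h→guu, u→ghu, g→uu, h→guu, u→ghu, which concatenates to ghu ghu uu guu ghu uu guu ghu.

ghughuuuguughuuuguughu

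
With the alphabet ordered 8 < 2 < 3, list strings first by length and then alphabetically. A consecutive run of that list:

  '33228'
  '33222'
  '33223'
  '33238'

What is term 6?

33233

Continuing the enumeration 2 steps past 33238: 33238 → 33232 → (answer).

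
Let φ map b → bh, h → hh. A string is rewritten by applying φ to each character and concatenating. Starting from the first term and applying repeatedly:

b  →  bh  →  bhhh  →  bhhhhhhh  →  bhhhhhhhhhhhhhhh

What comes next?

Rewriting the 16 symbols of bhhhhhhhhhhhhhhh one by one yields bh hh hh hh hh hh hh hh hh hh hh hh hh hh hh hh; concatenated:

bhhhhhhhhhhhhhhhhhhhhhhhhhhhhhhh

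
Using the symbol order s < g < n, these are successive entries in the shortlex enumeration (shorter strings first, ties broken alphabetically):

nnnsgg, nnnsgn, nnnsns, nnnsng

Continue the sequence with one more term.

Treat nnnsng as a base-3 numeral over the given alphabet and add one, carrying through any trailing n's.

nnnsnn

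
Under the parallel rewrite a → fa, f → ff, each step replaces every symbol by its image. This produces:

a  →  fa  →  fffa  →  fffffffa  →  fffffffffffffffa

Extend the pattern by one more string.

Rewriting the 16 symbols of fffffffffffffffa one by one yields ff ff ff ff ff ff ff ff ff ff ff ff ff ff ff fa; concatenated:

fffffffffffffffffffffffffffffffa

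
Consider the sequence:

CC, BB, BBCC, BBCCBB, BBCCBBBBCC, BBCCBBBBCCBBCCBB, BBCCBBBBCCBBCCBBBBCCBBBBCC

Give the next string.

BBCCBBBBCCBBCCBBBBCCBBBBCCBBCCBBBBCCBBCCBB

From term 3 onward, concatenate the last term with the second-to-last: BB·CC = BBCC, BBCC·BB = BBCCBB, …
So term 8 is BBCCBBBBCCBBCCBBBBCCBBBBCC·BBCCBBBBCCBBCCBB.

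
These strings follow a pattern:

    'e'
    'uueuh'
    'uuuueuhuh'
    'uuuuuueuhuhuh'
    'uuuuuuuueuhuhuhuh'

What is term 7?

uuuuuuuuuuuueuhuhuhuhuhuh

Every step adds uu to the front and uh to the end of the previous string.
From uuuuuuuueuhuhuhuh, 2 further steps: uuuuuuuueuhuhuhuh → uuuuuuuuuueuhuhuhuhuh → (answer).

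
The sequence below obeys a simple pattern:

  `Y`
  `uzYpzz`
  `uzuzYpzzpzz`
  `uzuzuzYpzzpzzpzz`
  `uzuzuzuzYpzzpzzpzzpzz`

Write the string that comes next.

Each term wraps the previous one in uz on the left and pzz on the right.
So the next term is uz·uzuzuzuzYpzzpzzpzzpzz·pzz.

uzuzuzuzuzYpzzpzzpzzpzzpzz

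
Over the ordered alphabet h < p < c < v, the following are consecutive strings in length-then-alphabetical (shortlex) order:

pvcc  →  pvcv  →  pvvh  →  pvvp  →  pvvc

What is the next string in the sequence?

Treat pvvc as a base-4 numeral over the given alphabet and add one, carrying through any trailing v's.

pvvv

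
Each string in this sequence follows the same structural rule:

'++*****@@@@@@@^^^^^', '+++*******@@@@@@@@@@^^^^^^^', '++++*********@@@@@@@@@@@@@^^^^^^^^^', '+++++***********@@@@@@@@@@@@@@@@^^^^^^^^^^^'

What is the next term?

++++++*************@@@@@@@@@@@@@@@@@@@^^^^^^^^^^^^^

The n-th term is n +'s then 2n+1 *'s then 3n+1 @'s then 2n+1 ^'s, where the shown terms are n = 2, 3, 4, 5.
For the next term, n = 6, so the run lengths are 6, 13, 19, 13.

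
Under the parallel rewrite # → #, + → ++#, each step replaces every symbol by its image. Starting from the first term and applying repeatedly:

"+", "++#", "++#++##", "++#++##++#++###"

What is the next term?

Replace each of the 15 characters of ++#++##++#++### in place — ++# ++# # ++# ++# # # ++# ++# # ++# ++# # # # — and concatenate.

++#++##++#++###++#++##++#++####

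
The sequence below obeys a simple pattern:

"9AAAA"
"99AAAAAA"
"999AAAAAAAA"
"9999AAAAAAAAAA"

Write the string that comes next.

Each string has the form 9^{n-1} A^{2n}, where the shown terms are n = 2, 3, 4, 5.
For the next term, n = 6, so the run lengths are 5, 12.

99999AAAAAAAAAAAA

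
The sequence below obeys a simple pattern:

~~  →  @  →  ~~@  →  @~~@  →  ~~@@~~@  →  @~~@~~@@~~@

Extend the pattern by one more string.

Each term (from the third on) is the two preceding terms concatenated in order: term 3 = ~~·@ = ~~@.
The next term joins ~~@@~~@ and @~~@~~@@~~@.

~~@@~~@@~~@~~@@~~@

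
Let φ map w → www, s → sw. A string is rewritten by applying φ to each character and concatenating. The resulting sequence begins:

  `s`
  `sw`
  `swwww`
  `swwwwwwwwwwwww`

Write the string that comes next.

Rewriting the 14 symbols of swwwwwwwwwwwww one by one yields sw www www www www www www www www www www www www www; concatenated:

swwwwwwwwwwwwwwwwwwwwwwwwwwwwwwwwwwwwwwww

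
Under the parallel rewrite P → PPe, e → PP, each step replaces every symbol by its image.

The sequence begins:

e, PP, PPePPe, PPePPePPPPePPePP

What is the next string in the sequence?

PPePPePPPPePPePPPPePPePPePPePPPPePPePPPPePPe

φ(PPePPePPPPePPePP) expands symbol-by-symbol to PPe PPe PP PPe PPe PP PPe PPe PPe PPe PP PPe PPe PP PPe PPe; joining the 16 pieces gives the next term.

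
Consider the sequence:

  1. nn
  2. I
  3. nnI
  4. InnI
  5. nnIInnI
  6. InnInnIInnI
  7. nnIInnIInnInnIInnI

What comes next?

Each term (from the third on) is the two preceding terms concatenated in order: term 3 = nn·I = nnI.
So term 8 is InnInnIInnI·nnIInnIInnInnIInnI.

InnInnIInnInnIInnIInnInnIInnI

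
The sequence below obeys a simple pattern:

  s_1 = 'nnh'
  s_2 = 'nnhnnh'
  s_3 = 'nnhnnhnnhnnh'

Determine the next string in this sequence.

s(k+1) = s(k)·s(k) — each term doubles the last.
So the next term is two copies of nnhnnhnnhnnh.

nnhnnhnnhnnhnnhnnhnnhnnh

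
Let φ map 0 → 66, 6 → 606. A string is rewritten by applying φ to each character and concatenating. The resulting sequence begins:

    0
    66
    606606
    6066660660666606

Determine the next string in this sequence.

60666606606606606666066066660660660660666606

Applying the rule to each of the 16 symbols of 6066660660666606 gives the pieces 606 66 606 606 606 606 66 606 606 66 606 606 606 606 66 606, which concatenate to the answer.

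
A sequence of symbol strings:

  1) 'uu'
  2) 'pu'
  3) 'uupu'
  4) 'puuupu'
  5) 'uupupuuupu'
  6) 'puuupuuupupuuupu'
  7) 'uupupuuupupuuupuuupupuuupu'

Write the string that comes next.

puuupuuupupuuupuuupupuuupupuuupuuupupuuupu

From term 3 onward, concatenate the second-to-last term with the last: uu·pu = uupu, pu·uupu = puuupu, …
Continuing: puuupuuupupuuupu · uupupuuupupuuupuuupupuuupu gives term 8.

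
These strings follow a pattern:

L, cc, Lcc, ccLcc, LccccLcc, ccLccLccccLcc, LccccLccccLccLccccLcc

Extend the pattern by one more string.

ccLccLccccLccLccccLccccLccLccccLcc

From term 3 onward, concatenate the second-to-last term with the last: L·cc = Lcc, cc·Lcc = ccLcc, …
The next term joins ccLccLccccLcc and LccccLccccLccLccccLcc.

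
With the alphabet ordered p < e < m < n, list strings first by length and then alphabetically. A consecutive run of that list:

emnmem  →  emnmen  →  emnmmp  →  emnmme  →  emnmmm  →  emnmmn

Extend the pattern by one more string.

emnmnp

Treat emnmmn as a base-4 numeral over the given alphabet and add one, carrying through any trailing n's.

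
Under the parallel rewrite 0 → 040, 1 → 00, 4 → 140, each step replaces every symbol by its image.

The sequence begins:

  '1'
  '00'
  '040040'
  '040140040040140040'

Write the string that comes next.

φ(040140040040140040) expands symbol-by-symbol to 040 140 040 00 140 040 040 140 040 040 140 040 00 140 040 040 140 040; joining the 18 pieces gives the next term.

0401400400014004004014004004014004000140040040140040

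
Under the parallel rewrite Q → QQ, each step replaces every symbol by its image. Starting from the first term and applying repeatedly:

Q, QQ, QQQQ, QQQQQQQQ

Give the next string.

QQQQQQQQQQQQQQQQ

Rewriting each symbol of QQQQQQQQ: Q→QQ, Q→QQ, Q→QQ, Q→QQ, Q→QQ, Q→QQ, Q→QQ, Q→QQ, which concatenates to QQ QQ QQ QQ QQ QQ QQ QQ.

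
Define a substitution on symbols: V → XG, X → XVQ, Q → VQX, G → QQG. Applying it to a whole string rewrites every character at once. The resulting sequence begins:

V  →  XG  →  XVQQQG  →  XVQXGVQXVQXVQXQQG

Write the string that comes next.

XVQXGVQXXVQQQGXGVQXXVQXGVQXXVQXGVQXXVQVQXVQXQQG

φ(XVQXGVQXVQXVQXQQG) expands symbol-by-symbol to XVQ XG VQX XVQ QQG XG VQX XVQ XG VQX XVQ XG VQX XVQ VQX VQX QQG; joining the 17 pieces gives the next term.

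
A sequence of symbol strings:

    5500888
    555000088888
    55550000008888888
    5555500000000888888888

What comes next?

Reading off run lengths: 5 runs 2, 3, 4, 5; 0 runs 2, 4, 6, 8; 8 runs 3, 5, 7, 9 — each is linear in n (n = 1, 2, …).
Setting n = 5 gives 6, 10, 11 characters in each block.

555555000000000088888888888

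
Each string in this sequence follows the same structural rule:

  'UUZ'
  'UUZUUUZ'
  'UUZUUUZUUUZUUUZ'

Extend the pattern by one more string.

Every step duplicates the string with 'U' between the halves.
So the next term is two copies of UUZUUUZUUUZUUUZ with 'U' between the halves.

UUZUUUZUUUZUUUZUUUZUUUZUUUZUUUZ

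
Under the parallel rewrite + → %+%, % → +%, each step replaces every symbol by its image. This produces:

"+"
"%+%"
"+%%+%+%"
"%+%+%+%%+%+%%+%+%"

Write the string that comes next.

+%%+%+%%+%+%%+%+%+%%+%+%%+%+%+%%+%+%%+%+%

Replace each of the 17 characters of %+%+%+%%+%+%%+%+% in place — +% %+% +% %+% +% %+% +% +% %+% +% %+% +% +% %+% +% %+% +% — and concatenate.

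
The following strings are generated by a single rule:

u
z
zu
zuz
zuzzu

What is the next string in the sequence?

zuzzuzuz

This is a Fibonacci-style word recurrence s(k) = s(k−1)·s(k−2): e.g. z·u = zu.
So term 6 is zuzzu·zuz.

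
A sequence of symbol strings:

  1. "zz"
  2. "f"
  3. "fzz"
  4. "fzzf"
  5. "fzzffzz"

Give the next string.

From term 3 onward, concatenate the last term with the second-to-last: f·zz = fzz, fzz·f = fzzf, …
Continuing: fzzffzz · fzzf gives term 6.

fzzffzzfzzf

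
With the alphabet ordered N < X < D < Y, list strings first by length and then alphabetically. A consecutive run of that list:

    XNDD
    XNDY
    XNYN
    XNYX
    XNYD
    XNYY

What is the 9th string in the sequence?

Advancing 3 positions from XNYY through XNYY → XXNN → XXNX reaches term 9.

XXND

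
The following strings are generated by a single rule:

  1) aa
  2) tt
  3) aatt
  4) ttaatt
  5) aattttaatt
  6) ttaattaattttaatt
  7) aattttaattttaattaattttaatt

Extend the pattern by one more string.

Each term (from the third on) is the two preceding terms concatenated in order: term 3 = aa·tt = aatt.
The next term joins ttaattaattttaatt and aattttaattttaattaattttaatt.

ttaattaattttaattaattttaattttaattaattttaatt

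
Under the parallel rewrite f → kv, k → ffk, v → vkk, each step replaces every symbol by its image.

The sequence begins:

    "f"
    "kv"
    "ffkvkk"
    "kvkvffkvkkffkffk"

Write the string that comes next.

ffkvkkffkvkkkvkvffkvkkffkffkkvkvffkkvkvffk

φ(kvkvffkvkkffkffk) expands symbol-by-symbol to ffk vkk ffk vkk kv kv ffk vkk ffk ffk kv kv ffk kv kv ffk; joining the 16 pieces gives the next term.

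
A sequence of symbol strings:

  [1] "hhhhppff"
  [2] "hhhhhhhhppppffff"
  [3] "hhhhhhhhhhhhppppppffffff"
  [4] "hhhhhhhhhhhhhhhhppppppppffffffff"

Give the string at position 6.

Term n consists of 4n h's, followed by 2n p's, followed by 2n f's (n = 1, 2, …).
At n = 6 the blocks have lengths 24, 12, 12.

hhhhhhhhhhhhhhhhhhhhhhhhppppppppppppffffffffffff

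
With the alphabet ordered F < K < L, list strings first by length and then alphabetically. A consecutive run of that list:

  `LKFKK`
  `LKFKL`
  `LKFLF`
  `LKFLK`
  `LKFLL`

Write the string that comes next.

Treat LKFLL as a base-3 numeral over the given alphabet and add one, carrying through any trailing L's.

LKKFF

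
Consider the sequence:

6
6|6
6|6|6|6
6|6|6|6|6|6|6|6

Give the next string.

s(k+1) = s(k)·|·s(k) — each term doubles the last with '|' between the halves.
One more doubling of 6|6|6|6|6|6|6|6 gives the answer.

6|6|6|6|6|6|6|6|6|6|6|6|6|6|6|6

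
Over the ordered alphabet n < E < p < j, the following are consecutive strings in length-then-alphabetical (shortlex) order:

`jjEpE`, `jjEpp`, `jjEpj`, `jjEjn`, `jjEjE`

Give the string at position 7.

jjEjj

Advancing 2 positions from jjEjE through jjEjE → jjEjp reaches term 7.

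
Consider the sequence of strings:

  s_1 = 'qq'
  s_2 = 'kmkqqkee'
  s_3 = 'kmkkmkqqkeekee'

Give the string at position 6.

kmkkmkkmkkmkkmkqqkeekeekeekeekee

s(k+1) = kmk·s(k)·kee, so each term gains kmk as a prefix and kee as a suffix.
From kmkkmkqqkeekee, 3 further steps: kmkkmkqqkeekee → kmkkmkkmkqqkeekeekee → kmkkmkkmkkmkqqkeekeekeekee → (answer).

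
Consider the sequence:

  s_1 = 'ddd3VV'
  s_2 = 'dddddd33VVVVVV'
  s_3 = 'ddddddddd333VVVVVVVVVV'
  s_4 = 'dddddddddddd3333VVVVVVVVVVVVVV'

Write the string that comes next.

Term n consists of 3n d's, followed by n 3's, followed by 4n-2 V's (n = 1, 2, …).
Setting n = 5 gives 15, 5, 18 characters in each block.

ddddddddddddddd33333VVVVVVVVVVVVVVVVVV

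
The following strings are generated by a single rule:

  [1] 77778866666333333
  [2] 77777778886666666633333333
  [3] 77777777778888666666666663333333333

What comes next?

77777777777778888866666666666666333333333333

Reading off run lengths: 7 runs 4, 7, 10; 8 runs 2, 3, 4; 6 runs 5, 8, 11; 3 runs 6, 8, 10 — each is linear in n, where the shown terms are n = 2, 3, 4.
For the next term, n = 5, so the run lengths are 13, 5, 14, 12.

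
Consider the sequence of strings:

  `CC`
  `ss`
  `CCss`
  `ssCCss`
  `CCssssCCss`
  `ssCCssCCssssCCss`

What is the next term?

CCssssCCssssCCssCCssssCCss

From term 3 onward, concatenate the second-to-last term with the last: CC·ss = CCss, ss·CCss = ssCCss, …
The next term joins CCssssCCss and ssCCssCCssssCCss.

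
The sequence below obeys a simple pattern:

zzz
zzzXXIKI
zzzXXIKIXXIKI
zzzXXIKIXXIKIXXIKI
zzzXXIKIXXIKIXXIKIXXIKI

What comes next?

zzzXXIKIXXIKIXXIKIXXIKIXXIKI

The strings grow by a fixed suffix XXIKI each time.
So the next term is zzzXXIKIXXIKIXXIKIXXIKI·XXIKI.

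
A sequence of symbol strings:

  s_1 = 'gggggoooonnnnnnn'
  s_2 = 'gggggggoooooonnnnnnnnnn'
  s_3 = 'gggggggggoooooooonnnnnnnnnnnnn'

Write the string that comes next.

gggggggggggoooooooooonnnnnnnnnnnnnnnn

Reading off run lengths: g runs 5, 7, 9; o runs 4, 6, 8; n runs 7, 10, 13 — each is linear in n, where the shown terms are n = 2, 3, 4.
Setting n = 5 gives 11, 10, 16 characters in each block.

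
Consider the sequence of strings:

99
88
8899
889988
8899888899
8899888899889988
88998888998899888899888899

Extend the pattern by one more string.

889988889988998888998888998899888899889988

This is a Fibonacci-style word recurrence s(k) = s(k−1)·s(k−2): e.g. 88·99 = 8899.
So term 8 is 88998888998899888899888899·8899888899889988.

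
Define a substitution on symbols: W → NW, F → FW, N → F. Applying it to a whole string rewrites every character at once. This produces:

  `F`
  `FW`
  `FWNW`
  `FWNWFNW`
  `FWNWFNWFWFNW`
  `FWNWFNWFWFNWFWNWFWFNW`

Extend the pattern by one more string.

Rewriting the 21 symbols of FWNWFNWFWFNWFWNWFWFNW one by one yields FW NW F NW FW F NW FW NW FW F NW FW NW F NW FW NW FW F NW; concatenated:

FWNWFNWFWFNWFWNWFWFNWFWNWFNWFWNWFWFNW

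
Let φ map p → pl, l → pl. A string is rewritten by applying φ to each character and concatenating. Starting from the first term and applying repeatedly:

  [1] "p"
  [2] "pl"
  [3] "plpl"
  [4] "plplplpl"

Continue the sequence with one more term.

Rewriting each symbol of plplplpl: p→pl, l→pl, p→pl, l→pl, p→pl, l→pl, p→pl, l→pl, which concatenates to pl pl pl pl pl pl pl pl.

plplplplplplplpl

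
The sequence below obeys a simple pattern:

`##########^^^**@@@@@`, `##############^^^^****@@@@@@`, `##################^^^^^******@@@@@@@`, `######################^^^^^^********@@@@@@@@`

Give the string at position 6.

##############################^^^^^^^^************@@@@@@@@@@

Each string has the form #^{4n+2} ^^{n+1} *^{2n-2} @^{n+3}, where the shown terms are n = 2, 3, 4, 5.
Setting n = 7 gives 30, 8, 12, 10 characters in each block.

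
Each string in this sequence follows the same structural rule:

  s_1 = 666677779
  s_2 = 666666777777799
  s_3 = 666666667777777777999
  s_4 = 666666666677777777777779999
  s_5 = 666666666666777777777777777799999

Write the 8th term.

Each string has the form 6^{2n+2} 7^{3n+1} 9^{n} (n = 1, 2, …).
Setting n = 8 gives 18, 25, 8 characters in each block.

666666666666666666777777777777777777777777799999999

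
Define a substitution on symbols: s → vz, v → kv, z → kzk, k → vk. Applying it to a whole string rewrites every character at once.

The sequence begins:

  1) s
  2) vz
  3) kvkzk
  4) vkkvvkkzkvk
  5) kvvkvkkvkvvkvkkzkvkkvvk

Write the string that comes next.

Applying the rule to each of the 23 symbols of kvvkvkkvkvvkvkkzkvkkvvk gives the pieces vk kv kv vk kv vk vk kv vk kv kv vk kv vk vk kzk vk kv vk vk kv kv vk, which concatenate to the answer.

vkkvkvvkkvvkvkkvvkkvkvvkkvvkvkkzkvkkvvkvkkvkvvk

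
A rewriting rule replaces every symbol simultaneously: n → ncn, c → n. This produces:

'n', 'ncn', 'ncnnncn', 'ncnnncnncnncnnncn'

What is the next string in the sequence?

Replace each of the 17 characters of ncnnncnncnncnnncn in place — ncn n ncn ncn ncn n ncn ncn n ncn ncn n ncn ncn ncn n ncn — and concatenate.

ncnnncnncnncnnncnncnnncnncnnncnncnncnnncn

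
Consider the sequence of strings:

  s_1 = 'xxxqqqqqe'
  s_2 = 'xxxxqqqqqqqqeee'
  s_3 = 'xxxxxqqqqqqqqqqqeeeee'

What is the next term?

xxxxxxqqqqqqqqqqqqqqeeeeeee

Each string has the form x^{n+2} q^{3n+2} e^{2n-1} (n = 1, 2, …).
For the next term, n = 4, so the run lengths are 6, 14, 7.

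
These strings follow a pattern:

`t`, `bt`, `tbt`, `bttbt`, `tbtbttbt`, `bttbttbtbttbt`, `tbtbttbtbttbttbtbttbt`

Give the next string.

This is a Fibonacci-style word recurrence s(k) = s(k−2)·s(k−1): e.g. t·bt = tbt.
So term 8 is bttbttbtbttbt·tbtbttbtbttbttbtbttbt.

bttbttbtbttbttbtbttbtbttbttbtbttbt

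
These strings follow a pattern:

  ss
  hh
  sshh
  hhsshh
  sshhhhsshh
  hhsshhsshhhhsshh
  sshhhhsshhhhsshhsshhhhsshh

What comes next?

hhsshhsshhhhsshhsshhhhsshhhhsshhsshhhhsshh

Each term (from the third on) is the two preceding terms concatenated in order: term 3 = ss·hh = sshh.
So term 8 is hhsshhsshhhhsshh·sshhhhsshhhhsshhsshhhhsshh.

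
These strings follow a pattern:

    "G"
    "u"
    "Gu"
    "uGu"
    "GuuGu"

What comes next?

uGuGuuGu

Each term (from the third on) is the two preceding terms concatenated in order: term 3 = G·u = Gu.
Continuing: uGu · GuuGu gives term 6.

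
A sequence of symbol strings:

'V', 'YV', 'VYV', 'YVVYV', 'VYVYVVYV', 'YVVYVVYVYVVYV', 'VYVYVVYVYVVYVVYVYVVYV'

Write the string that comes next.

From term 3 onward, concatenate the second-to-last term with the last: V·YV = VYV, YV·VYV = YVVYV, …
So term 8 is YVVYVVYVYVVYV·VYVYVVYVYVVYVVYVYVVYV.

YVVYVVYVYVVYVVYVYVVYVYVVYVVYVYVVYV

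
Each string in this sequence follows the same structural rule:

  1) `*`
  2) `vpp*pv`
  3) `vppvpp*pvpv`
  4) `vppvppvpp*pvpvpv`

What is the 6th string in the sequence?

s(k+1) = vpp·s(k)·pv, so each term gains vpp as a prefix and pv as a suffix.
From vppvppvpp*pvpvpv, 2 further steps: vppvppvpp*pvpvpv → vppvppvppvpp*pvpvpvpv → (answer).

vppvppvppvppvpp*pvpvpvpvpv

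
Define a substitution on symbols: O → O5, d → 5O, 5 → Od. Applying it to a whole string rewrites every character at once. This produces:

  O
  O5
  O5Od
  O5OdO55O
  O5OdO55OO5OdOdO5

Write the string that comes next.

Rewriting the 16 symbols of O5OdO55OO5OdOdO5 one by one yields O5 Od O5 5O O5 Od Od O5 O5 Od O5 5O O5 5O O5 Od; concatenated:

O5OdO55OO5OdOdO5O5OdO55OO55OO5Od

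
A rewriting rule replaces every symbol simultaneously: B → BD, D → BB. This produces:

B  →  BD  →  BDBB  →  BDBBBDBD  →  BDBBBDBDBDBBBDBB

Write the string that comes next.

φ(BDBBBDBDBDBBBDBB) expands symbol-by-symbol to BD BB BD BD BD BB BD BB BD BB BD BD BD BB BD BD; joining the 16 pieces gives the next term.

BDBBBDBDBDBBBDBBBDBBBDBDBDBBBDBD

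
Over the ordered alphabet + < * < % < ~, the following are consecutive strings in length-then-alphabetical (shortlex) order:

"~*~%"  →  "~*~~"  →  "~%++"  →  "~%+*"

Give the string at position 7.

Continuing the enumeration 3 steps past ~%+*: ~%+* → ~%+% → ~%+~ → (answer).

~%*+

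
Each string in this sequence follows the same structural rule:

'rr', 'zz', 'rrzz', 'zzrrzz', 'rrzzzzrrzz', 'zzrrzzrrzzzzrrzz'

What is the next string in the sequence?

rrzzzzrrzzzzrrzzrrzzzzrrzz

From term 3 onward, concatenate the second-to-last term with the last: rr·zz = rrzz, zz·rrzz = zzrrzz, …
The next term joins rrzzzzrrzz and zzrrzzrrzzzzrrzz.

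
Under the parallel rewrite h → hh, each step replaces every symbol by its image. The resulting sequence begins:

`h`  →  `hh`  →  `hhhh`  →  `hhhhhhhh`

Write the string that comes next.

hhhhhhhhhhhhhhhh

Expanding hhhhhhhh: h→hh, h→hh, h→hh, h→hh, h→hh, h→hh, h→hh, h→hh. Concatenated: hh hh hh hh hh hh hh hh.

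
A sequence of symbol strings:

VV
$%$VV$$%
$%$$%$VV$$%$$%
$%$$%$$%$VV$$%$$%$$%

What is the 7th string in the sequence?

$%$$%$$%$$%$$%$$%$VV$$%$$%$$%$$%$$%$$%

s(k+1) = $%$·s(k)·$$%, so each term gains $%$ as a prefix and $$% as a suffix.
From $%$$%$$%$VV$$%$$%$$%, 3 further steps: $%$$%$$%$VV$$%$$%$$% → $%$$%$$%$$%$VV$$%$$%$$%$$% → $%$$%$$%$$%$$%$VV$$%$$%$$%$$%$$% → (answer).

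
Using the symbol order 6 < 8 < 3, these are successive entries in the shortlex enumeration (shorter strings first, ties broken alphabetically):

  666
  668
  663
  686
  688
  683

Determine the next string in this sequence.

636

Treat 683 as a base-3 numeral over the given alphabet and add one, carrying through any trailing 3's.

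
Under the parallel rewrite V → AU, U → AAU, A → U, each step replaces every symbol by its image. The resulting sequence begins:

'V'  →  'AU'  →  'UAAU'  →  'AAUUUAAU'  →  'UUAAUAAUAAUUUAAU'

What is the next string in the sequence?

Replace each of the 16 characters of UUAAUAAUAAUUUAAU in place — AAU AAU U U AAU U U AAU U U AAU AAU AAU U U AAU — and concatenate.

AAUAAUUUAAUUUAAUUUAAUAAUAAUUUAAU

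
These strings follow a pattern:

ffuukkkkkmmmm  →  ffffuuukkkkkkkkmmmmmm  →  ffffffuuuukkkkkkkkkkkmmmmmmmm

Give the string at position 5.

Each string has the form f^{2n-2} u^{n} k^{3n-1} m^{2n}, where the shown terms are n = 2, 3, 4.
For term 5, n = 6, so the run lengths are 10, 6, 17, 12.

ffffffffffuuuuuukkkkkkkkkkkkkkkkkmmmmmmmmmmmm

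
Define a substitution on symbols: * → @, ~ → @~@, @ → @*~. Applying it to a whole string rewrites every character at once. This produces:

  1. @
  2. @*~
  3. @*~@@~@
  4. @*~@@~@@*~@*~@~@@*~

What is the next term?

@*~@@~@@*~@*~@~@@*~@*~@@~@@*~@@~@@*~@~@@*~@*~@@~@

Applying the rule to each of the 19 symbols of @*~@@~@@*~@*~@~@@*~ gives the pieces @*~ @ @~@ @*~ @*~ @~@ @*~ @*~ @ @~@ @*~ @ @~@ @*~ @~@ @*~ @*~ @ @~@, which concatenate to the answer.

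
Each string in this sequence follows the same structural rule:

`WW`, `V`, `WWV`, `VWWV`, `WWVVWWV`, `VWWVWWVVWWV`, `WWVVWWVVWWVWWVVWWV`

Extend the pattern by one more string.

This is a Fibonacci-style word recurrence s(k) = s(k−2)·s(k−1): e.g. WW·V = WWV.
The next term joins VWWVWWVVWWV and WWVVWWVVWWVWWVVWWV.

VWWVWWVVWWVWWVVWWVVWWVWWVVWWV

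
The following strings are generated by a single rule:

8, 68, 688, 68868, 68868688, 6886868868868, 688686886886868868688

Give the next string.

6886868868868688686886886868868868

From term 3 onward, concatenate the last term with the second-to-last: 68·8 = 688, 688·68 = 68868, …
The next term joins 688686886886868868688 and 6886868868868.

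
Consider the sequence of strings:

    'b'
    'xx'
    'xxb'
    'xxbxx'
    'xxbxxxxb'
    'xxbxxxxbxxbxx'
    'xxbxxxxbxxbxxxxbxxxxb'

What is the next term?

xxbxxxxbxxbxxxxbxxxxbxxbxxxxbxxbxx

This is a Fibonacci-style word recurrence s(k) = s(k−1)·s(k−2): e.g. xx·b = xxb.
So term 8 is xxbxxxxbxxbxxxxbxxxxb·xxbxxxxbxxbxx.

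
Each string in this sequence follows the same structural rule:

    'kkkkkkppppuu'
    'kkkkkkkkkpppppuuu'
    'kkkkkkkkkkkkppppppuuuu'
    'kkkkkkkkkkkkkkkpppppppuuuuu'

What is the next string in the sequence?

kkkkkkkkkkkkkkkkkkppppppppuuuuuu

Term n consists of 3n k's, followed by n+2 p's, followed by n u's, where the shown terms are n = 2, 3, 4, 5.
At n = 6 the blocks have lengths 18, 8, 6.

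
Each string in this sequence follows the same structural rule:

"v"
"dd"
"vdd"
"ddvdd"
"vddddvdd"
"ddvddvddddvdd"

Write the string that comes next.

vddddvddddvddvddddvdd

From term 3 onward, concatenate the second-to-last term with the last: v·dd = vdd, dd·vdd = ddvdd, …
The next term joins vddddvdd and ddvddvddddvdd.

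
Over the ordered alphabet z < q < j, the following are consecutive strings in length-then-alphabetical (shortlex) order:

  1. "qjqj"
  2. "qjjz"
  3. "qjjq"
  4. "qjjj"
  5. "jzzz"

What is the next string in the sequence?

jzzq

Find the rightmost character of jzzz below j, bump it to the next letter, and reset everything to its right to z.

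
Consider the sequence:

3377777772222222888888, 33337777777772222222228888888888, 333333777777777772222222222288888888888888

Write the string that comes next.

3333333377777777777772222222222222888888888888888888

Term n consists of 2n-2 3's, followed by 2n+3 7's, followed by 2n+3 2's, followed by 4n-2 8's, where the shown terms are n = 2, 3, 4.
At n = 5 the blocks have lengths 8, 13, 13, 18.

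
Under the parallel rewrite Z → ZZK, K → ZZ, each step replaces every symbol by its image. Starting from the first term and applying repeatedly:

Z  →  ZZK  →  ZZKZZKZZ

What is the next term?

ZZKZZKZZZZKZZKZZZZKZZK

Apply φ to ZZKZZKZZ symbol by symbol: Z→ZZK, Z→ZZK, K→ZZ, Z→ZZK, Z→ZZK, K→ZZ, Z→ZZK, Z→ZZK; joined: ZZK ZZK ZZ ZZK ZZK ZZ ZZK ZZK.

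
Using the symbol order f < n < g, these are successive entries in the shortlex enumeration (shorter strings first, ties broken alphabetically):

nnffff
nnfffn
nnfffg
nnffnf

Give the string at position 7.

nnffgf

Continuing the enumeration 3 steps past nnffnf: nnffnf → nnffnn → nnffng → (answer).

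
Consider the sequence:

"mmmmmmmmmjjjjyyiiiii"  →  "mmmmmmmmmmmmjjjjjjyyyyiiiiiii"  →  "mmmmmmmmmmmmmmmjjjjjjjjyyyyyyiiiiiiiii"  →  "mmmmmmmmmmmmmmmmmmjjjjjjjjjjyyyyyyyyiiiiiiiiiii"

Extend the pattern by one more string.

Term n consists of 3n+3 m's, followed by 2n j's, followed by 2n-2 y's, followed by 2n+1 i's, where the shown terms are n = 2, 3, 4, 5.
At n = 6 the blocks have lengths 21, 12, 10, 13.

mmmmmmmmmmmmmmmmmmmmmjjjjjjjjjjjjyyyyyyyyyyiiiiiiiiiiiii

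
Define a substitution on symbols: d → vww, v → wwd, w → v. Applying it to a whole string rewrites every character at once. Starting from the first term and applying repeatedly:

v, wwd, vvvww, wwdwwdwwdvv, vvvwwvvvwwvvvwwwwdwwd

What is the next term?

wwdwwdwwdvvwwdwwdwwdvvwwdwwdwwdvvvvvwwvvvww

Applying the rule to each of the 21 symbols of vvvwwvvvwwvvvwwwwdwwd gives the pieces wwd wwd wwd v v wwd wwd wwd v v wwd wwd wwd v v v v vww v v vww, which concatenate to the answer.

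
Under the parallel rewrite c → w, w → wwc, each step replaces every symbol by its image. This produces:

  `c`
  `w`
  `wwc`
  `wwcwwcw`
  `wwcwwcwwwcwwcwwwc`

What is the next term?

Applying the rule to each of the 17 symbols of wwcwwcwwwcwwcwwwc gives the pieces wwc wwc w wwc wwc w wwc wwc wwc w wwc wwc w wwc wwc wwc w, which concatenate to the answer.

wwcwwcwwwcwwcwwwcwwcwwcwwwcwwcwwwcwwcwwcw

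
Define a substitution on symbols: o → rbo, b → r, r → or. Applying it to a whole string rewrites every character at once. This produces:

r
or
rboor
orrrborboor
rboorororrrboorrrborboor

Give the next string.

orrrborboorrboorrboorororrrborboorororrrboorrrborboor

Applying the rule to each of the 24 symbols of rboorororrrboorrrborboor gives the pieces or r rbo rbo or rbo or rbo or or or r rbo rbo or or or r rbo or r rbo rbo or, which concatenate to the answer.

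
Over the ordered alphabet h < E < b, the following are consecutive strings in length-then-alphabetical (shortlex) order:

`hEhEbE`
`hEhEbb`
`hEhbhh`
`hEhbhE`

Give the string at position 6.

Continuing the enumeration 2 steps past hEhbhE: hEhbhE → hEhbhb → (answer).

hEhbEh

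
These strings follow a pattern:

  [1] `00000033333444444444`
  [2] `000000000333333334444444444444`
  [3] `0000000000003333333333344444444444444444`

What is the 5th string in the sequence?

000000000000000000333333333333333334444444444444444444444444

Reading off run lengths: 0 runs 6, 9, 12; 3 runs 5, 8, 11; 4 runs 9, 13, 17 — each is linear in n, where the shown terms are n = 2, 3, 4.
At n = 6 the blocks have lengths 18, 17, 25.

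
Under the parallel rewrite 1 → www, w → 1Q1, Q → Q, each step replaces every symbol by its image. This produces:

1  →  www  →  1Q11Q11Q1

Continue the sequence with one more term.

wwwQwwwwwwQwwwwwwQwww

Expanding 1Q11Q11Q1: 1→www, Q→Q, 1→www, 1→www, Q→Q, 1→www, 1→www, Q→Q, 1→www. Concatenated: www Q www www Q www www Q www.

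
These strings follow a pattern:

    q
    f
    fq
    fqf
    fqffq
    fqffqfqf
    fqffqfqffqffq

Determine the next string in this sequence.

From term 3 onward, concatenate the last term with the second-to-last: f·q = fq, fq·f = fqf, …
The next term joins fqffqfqffqffq and fqffqfqf.

fqffqfqffqffqfqffqfqf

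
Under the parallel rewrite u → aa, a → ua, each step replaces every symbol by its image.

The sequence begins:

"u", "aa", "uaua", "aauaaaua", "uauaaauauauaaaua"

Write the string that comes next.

Rewriting the 16 symbols of uauaaauauauaaaua one by one yields aa ua aa ua ua ua aa ua aa ua aa ua ua ua aa ua; concatenated:

aauaaauauauaaauaaauaaauauauaaaua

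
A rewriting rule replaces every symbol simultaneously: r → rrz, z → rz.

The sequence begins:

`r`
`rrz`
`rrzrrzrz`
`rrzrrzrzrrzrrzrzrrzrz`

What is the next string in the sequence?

Replace each of the 21 characters of rrzrrzrzrrzrrzrzrrzrz in place — rrz rrz rz rrz rrz rz rrz rz rrz rrz rz rrz rrz rz rrz rz rrz rrz rz rrz rz — and concatenate.

rrzrrzrzrrzrrzrzrrzrzrrzrrzrzrrzrrzrzrrzrzrrzrrzrzrrzrz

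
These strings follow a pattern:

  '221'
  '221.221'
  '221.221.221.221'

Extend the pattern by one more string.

Each string is two copies of the previous one joined by '.'.
Doubling 221.221.221.221 with '.' between the halves:

221.221.221.221.221.221.221.221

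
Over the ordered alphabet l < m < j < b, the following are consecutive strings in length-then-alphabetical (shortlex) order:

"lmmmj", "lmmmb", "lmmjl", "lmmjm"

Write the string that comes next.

Treat lmmjm as a base-4 numeral over the given alphabet and add one, carrying through any trailing b's.

lmmjj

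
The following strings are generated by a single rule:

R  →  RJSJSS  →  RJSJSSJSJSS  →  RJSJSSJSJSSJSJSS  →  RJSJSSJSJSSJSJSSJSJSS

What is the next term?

The strings grow by a fixed suffix JSJSS each time.
So the next term is RJSJSSJSJSSJSJSSJSJSS·JSJSS.

RJSJSSJSJSSJSJSSJSJSSJSJSS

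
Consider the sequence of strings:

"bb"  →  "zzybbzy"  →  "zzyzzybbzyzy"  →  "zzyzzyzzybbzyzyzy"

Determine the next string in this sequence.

s(k+1) = zzy·s(k)·zy, so each term gains zzy as a prefix and zy as a suffix.
One more step from zzyzzyzzybbzyzyzy gives the answer.

zzyzzyzzyzzybbzyzyzyzy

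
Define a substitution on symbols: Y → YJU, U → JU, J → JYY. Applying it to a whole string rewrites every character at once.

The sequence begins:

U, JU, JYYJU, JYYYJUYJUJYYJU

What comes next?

JYYYJUYJUYJUJYYJUYJUJYYJUJYYYJUYJUJYYJU

Replace each of the 14 characters of JYYYJUYJUJYYJU in place — JYY YJU YJU YJU JYY JU YJU JYY JU JYY YJU YJU JYY JU — and concatenate.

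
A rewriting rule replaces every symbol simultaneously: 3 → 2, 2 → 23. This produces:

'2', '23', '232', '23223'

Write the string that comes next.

23223232

Expanding 23223: 2→23, 3→2, 2→23, 2→23, 3→2. Concatenated: 23 2 23 23 2.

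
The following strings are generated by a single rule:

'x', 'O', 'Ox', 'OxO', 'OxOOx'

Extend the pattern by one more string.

Each term (from the third on) is the previous term followed by the one before it: term 3 = O·x = Ox.
Continuing: OxOOx · OxO gives term 6.

OxOOxOxO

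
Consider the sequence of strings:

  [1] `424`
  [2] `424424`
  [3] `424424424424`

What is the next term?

424424424424424424424424

Every step duplicates the string.
So the next term is two copies of 424424424424.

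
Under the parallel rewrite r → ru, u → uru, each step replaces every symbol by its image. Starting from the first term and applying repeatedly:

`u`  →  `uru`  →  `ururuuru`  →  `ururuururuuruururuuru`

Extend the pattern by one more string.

ururuururuuruururuururuuruururuuruururuururuuruururuuru

Applying the rule to each of the 21 symbols of ururuururuuruururuuru gives the pieces uru ru uru ru uru uru ru uru ru uru uru ru uru uru ru uru ru uru uru ru uru, which concatenate to the answer.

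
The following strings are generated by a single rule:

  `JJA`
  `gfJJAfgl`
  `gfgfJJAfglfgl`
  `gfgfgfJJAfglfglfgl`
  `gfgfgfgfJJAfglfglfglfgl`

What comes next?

gfgfgfgfgfJJAfglfglfglfglfgl

Each term wraps the previous one in gf on the left and fgl on the right.
So the next term is gf·gfgfgfgfJJAfglfglfglfgl·fgl.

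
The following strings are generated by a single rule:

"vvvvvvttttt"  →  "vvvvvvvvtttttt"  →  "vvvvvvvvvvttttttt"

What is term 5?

vvvvvvvvvvvvvvttttttttt

Reading off run lengths: v runs 6, 8, 10; t runs 5, 6, 7 — each is linear in n, where the shown terms are n = 3, 4, 5.
At n = 7 the blocks have lengths 14, 9.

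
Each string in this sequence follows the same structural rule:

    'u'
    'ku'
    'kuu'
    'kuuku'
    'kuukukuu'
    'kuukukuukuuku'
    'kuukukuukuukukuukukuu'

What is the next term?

kuukukuukuukukuukukuukuukukuukuuku

Each term (from the third on) is the previous term followed by the one before it: term 3 = ku·u = kuu.
Continuing: kuukukuukuukukuukukuu · kuukukuukuuku gives term 8.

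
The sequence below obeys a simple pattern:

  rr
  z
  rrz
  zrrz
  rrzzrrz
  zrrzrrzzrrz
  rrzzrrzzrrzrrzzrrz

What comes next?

zrrzrrzzrrzrrzzrrzzrrzrrzzrrz

Each term (from the third on) is the two preceding terms concatenated in order: term 3 = rr·z = rrz.
So term 8 is zrrzrrzzrrz·rrzzrrzzrrzrrzzrrz.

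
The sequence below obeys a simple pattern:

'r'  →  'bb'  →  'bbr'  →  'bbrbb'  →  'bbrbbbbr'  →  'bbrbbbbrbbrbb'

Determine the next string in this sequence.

bbrbbbbrbbrbbbbrbbbbr

From term 3 onward, concatenate the last term with the second-to-last: bb·r = bbr, bbr·bb = bbrbb, …
So term 7 is bbrbbbbrbbrbb·bbrbbbbr.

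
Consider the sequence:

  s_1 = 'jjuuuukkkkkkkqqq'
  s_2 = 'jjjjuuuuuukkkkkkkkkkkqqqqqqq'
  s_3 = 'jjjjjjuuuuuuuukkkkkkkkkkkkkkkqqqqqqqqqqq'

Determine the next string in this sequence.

Term n consists of 2n j's, followed by 2n+2 u's, followed by 4n+3 k's, followed by 4n-1 q's (n = 1, 2, …).
For the next term, n = 4, so the run lengths are 8, 10, 19, 15.

jjjjjjjjuuuuuuuuuukkkkkkkkkkkkkkkkkkkqqqqqqqqqqqqqqq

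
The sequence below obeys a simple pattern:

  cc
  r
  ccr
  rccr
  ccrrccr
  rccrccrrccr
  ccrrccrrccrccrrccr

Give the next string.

rccrccrrccrccrrccrrccrccrrccr

Each term (from the third on) is the two preceding terms concatenated in order: term 3 = cc·r = ccr.
The next term joins rccrccrrccr and ccrrccrrccrccrrccr.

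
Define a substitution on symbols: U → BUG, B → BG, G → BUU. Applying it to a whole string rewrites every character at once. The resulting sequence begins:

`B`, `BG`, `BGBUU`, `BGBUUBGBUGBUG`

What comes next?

Replace each of the 13 characters of BGBUUBGBUGBUG in place — BG BUU BG BUG BUG BG BUU BG BUG BUU BG BUG BUU — and concatenate.

BGBUUBGBUGBUGBGBUUBGBUGBUUBGBUGBUU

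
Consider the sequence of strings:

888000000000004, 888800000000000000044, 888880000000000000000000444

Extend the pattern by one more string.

Term n consists of n+1 8's, followed by 4n+3 0's, followed by n-1 4's, where the shown terms are n = 2, 3, 4.
For the next term, n = 5, so the run lengths are 6, 23, 4.

888888000000000000000000000004444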